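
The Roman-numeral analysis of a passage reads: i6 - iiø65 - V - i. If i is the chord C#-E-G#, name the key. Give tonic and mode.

C# minor

The anchor chord is a minor triad on C#, labeled i.
If C# is scale degree 1 and the mode makes that degree carry a minor triad, the tonic is C# and the mode is minor.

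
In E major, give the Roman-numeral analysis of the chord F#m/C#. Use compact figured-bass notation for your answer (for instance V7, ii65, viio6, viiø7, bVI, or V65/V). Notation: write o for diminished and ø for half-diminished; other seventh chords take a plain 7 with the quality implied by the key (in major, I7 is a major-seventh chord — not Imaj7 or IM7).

The pitches F#-A-C# form a minor triad rooted on F#.
In E major, F# is the supertonic; the diatonic minor triad there is ii.
With C# in the bass the chord is in second inversion, so the figured bass is 64.

ii64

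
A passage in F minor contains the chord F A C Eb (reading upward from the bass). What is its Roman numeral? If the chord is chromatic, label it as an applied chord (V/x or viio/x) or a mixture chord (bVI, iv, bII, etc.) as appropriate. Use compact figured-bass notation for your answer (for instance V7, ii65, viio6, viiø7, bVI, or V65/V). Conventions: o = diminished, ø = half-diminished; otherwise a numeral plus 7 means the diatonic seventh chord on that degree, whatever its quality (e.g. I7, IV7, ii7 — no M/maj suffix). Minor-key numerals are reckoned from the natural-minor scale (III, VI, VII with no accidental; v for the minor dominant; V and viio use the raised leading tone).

V7/iv

The pitches F-A-C-Eb form a dominant seventh chord rooted on F.
F is not a diatonic chord root with this quality in F minor, but it lies a perfect fifth above Bb (iv), so the chord functions as an applied dominant of iv.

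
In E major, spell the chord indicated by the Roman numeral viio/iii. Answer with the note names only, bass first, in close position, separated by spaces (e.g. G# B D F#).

The slash marks an applied leading-tone chord: viio of iii. In E major, iii is G#, so the leading tone to it is F##, a half step below.
Building a diminished triad on F## gives F##-A#-C#.

F## A# C#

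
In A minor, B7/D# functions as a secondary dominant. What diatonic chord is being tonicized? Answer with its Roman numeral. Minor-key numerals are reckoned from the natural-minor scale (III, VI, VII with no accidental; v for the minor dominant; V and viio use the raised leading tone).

The chord is a dominant seventh chord on B.
A dominant resolves down a perfect fifth: B → E. In A minor, E is scale degree 5, i.e. V.

V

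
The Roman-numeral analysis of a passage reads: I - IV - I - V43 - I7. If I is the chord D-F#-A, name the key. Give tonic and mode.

I is given as D-F#-A — a major triad with root D.
If D is scale degree 1 and the mode makes that degree carry a major triad, the tonic is D and the mode is major.

D major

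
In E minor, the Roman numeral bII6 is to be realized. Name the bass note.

A

bII in E minor has root F; the chord is F-A-C.
The figure 6 means first inversion — the third is in the bass.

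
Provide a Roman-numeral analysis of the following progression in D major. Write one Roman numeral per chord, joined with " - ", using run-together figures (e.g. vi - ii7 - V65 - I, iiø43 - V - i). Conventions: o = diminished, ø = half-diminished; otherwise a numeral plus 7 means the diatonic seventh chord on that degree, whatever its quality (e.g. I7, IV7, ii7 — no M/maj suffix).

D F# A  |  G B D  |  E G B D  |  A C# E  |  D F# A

D-F#-A: root D is the tonic; major triad there is I.
G-B-D: major triad on G = scale degree 4 → IV.
E-G-B-D: root E is the supertonic; minor seventh chord there is ii7.
A-C#-E has root A, degree 5 in D major, so V.
D-F#-A has root D, degree 1 in D major, so I.

I - IV - ii7 - V - I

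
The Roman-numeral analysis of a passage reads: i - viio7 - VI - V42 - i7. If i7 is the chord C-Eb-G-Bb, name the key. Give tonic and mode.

C minor

i7 is given as C-Eb-G-Bb — a minor seventh chord with root C.
If C is scale degree 1 and the mode makes that degree carry a minor seventh chord, the tonic is C and the mode is minor.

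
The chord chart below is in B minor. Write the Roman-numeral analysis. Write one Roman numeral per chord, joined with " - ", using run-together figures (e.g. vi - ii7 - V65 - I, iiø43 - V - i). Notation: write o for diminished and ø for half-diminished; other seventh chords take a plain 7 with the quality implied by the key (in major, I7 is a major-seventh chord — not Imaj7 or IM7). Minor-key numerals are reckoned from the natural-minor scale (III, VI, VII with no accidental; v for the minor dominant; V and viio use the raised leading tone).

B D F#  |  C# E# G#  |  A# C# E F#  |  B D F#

i - V/V - V65 - i

B-D-F#: minor triad on B = scale degree 1 → i.
C#-E#-G# is the secondary dominant of V (major triad on C#): V/V.
A#-C#-E-F# has root F#, degree 5 in B minor, so V65.
B-D-F#: root B is the tonic; minor triad there is i.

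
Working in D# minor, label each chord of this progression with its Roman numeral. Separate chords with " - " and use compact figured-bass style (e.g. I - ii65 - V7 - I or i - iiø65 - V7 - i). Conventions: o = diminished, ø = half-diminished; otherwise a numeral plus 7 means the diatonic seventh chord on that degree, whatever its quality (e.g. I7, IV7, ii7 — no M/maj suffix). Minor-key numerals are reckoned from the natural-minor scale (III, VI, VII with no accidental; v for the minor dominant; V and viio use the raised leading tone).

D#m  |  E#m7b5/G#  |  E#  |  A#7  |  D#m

i - iiø65 - V/V - V7 - i

D#m: root D# is the tonic; minor triad there is i.
E#m7b5/G#: half-diminished seventh chord on E# = scale degree 2 → iiø65.
E# is the secondary dominant of V (major triad on E#): V/V.
A#7: root A# is the dominant; dominant seventh chord there is V7.
D#m: root D# is the tonic; minor triad there is i.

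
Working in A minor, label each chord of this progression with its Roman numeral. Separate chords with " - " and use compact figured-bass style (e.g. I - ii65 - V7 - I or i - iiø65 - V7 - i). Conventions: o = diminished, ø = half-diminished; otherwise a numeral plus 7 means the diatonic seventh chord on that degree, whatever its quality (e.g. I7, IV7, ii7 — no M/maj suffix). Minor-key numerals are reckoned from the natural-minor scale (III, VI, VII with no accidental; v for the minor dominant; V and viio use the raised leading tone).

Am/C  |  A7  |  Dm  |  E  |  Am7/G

i6 - V7/iv - iv - V - i42

Am/C: root A is the tonic; minor triad there is i6.
A7: chromatic; A is V of iv, so V7/iv.
Dm: root D is the subdominant; minor triad there is iv.
E: major triad on E = scale degree 5 → V.
Am7/G: minor seventh chord on A = scale degree 1 → i42.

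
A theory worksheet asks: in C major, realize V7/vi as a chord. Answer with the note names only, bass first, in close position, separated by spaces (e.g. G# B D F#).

E G# B D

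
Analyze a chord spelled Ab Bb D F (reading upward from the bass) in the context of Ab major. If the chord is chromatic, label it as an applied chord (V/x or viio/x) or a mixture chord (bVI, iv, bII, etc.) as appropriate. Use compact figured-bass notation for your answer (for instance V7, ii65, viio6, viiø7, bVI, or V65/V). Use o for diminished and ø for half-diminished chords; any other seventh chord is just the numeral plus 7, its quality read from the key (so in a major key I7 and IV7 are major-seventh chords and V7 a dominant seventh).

V42/V

Stacked in thirds the chord is Bb-D-F-Ab: a dominant seventh chord on Bb.
Bb is not a diatonic chord root with this quality in Ab major, but it lies a perfect fifth above Eb (V), so the chord functions as an applied dominant of V.
With Ab in the bass the chord is in third inversion, so the figured bass is 42.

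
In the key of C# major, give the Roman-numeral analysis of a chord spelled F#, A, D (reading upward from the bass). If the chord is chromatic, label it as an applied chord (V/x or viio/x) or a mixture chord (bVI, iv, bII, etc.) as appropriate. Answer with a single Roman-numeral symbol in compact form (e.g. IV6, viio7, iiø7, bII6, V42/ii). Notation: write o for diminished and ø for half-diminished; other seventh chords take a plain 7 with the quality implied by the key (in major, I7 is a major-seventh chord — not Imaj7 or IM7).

bII6

Stacked in thirds the chord is D-F#-A: a major triad on D.
D is the lowered second degree of C# major (diatonic 2 would be D#). This is the Neapolitan sixth — a major triad on the lowered second degree, here in its customary first inversion.
With F# in the bass the chord is in first inversion, so the figured bass is 6.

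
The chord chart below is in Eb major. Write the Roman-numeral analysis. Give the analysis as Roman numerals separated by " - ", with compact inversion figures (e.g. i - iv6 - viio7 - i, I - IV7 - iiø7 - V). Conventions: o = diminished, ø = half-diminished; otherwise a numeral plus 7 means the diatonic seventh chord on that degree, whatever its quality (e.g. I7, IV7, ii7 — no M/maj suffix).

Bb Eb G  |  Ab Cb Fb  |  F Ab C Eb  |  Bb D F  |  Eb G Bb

Bb-Eb-G: major triad on Eb = scale degree 1 → I64.
Ab-Cb-Fb: Fb with this quality isn't in the key; a major triad on b2 is the Neapolitan sixth, bII6 (third, Ab, in the bass — hence the 6).
F-Ab-C-Eb: root F is the supertonic; minor seventh chord there is ii7.
Bb-D-F: major triad on Bb = scale degree 5 → V.
Eb-G-Bb: major triad on Eb = scale degree 1 → I.

I64 - bII6 - ii7 - V - I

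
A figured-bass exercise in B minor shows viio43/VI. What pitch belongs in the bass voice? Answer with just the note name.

The applied chord viio43/VI is rooted on F#: F#-A-C-Eb.
The figure 43 means second inversion — the fifth is in the bass.

C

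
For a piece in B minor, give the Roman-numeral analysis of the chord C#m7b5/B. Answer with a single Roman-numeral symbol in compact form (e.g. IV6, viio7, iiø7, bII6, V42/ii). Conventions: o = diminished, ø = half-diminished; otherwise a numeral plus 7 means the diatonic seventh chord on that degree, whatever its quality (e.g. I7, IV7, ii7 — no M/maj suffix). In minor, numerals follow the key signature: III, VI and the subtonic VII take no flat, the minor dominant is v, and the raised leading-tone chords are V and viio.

iiø42

Stacked in thirds the chord is C#-E-G-B: a half-diminished seventh chord on C#.
C# is scale degree 2 in B minor, and a half-diminished seventh chord on that degree is written iiø7.
With B in the bass the chord is in third inversion, so the figured bass is 42.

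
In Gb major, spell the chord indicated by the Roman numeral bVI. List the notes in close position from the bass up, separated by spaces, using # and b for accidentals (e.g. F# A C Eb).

Scale degree 6 in Gb major is Eb; lowering it a half step gives Ebb. bVI is a major triad on the lowered sixth degree, borrowed from the parallel minor.
So the chord is Ebb-Gb-Bbb, a major triad.

Ebb Gb Bbb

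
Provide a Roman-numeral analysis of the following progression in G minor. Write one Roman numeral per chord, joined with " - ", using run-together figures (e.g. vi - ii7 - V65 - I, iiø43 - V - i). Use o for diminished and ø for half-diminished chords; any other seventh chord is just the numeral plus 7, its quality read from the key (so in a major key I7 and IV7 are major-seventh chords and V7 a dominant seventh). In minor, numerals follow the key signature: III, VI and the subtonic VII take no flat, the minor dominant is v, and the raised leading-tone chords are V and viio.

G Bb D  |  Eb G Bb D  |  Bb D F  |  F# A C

G-Bb-D: minor triad on G = scale degree 1 → i.
Eb-G-Bb-D has root Eb, degree 6 in G minor, so VI7.
Bb-D-F: major triad on Bb = scale degree 3 → III.
F#-A-C: root F# is the leading tone; diminished triad there is viio.

i - VI7 - III - viio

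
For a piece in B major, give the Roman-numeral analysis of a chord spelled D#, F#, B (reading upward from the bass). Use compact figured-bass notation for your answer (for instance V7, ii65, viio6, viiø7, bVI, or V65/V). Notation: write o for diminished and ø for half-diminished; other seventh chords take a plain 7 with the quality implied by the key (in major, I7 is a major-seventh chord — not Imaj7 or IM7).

The pitches B-D#-F# form a major triad rooted on B.
In B major, B is the tonic; the diatonic major triad there is I.
With D# in the bass the chord is in first inversion, so the figured bass is 6.

I6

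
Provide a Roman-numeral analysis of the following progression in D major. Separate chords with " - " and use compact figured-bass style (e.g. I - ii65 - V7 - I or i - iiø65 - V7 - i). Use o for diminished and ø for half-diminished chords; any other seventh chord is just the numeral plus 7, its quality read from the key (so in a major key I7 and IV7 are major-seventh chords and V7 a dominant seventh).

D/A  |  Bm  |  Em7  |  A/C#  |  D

D/A: root D is the tonic; major triad there is I64.
Bm: root B is the submediant; minor triad there is vi.
Em7: minor seventh chord on E = scale degree 2 → ii7.
A/C#: root A is the dominant; major triad there is V6.
D has root D, degree 1 in D major, so I.

I64 - vi - ii7 - V6 - I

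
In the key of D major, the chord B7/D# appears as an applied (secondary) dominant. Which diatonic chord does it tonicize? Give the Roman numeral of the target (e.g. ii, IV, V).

ii

The chord is a dominant seventh chord on B.
A dominant resolves down a perfect fifth: B → E. In D major, E is scale degree 2, i.e. ii.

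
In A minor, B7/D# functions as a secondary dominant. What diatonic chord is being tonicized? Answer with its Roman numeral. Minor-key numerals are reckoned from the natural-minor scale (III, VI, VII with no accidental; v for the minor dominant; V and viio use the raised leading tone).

V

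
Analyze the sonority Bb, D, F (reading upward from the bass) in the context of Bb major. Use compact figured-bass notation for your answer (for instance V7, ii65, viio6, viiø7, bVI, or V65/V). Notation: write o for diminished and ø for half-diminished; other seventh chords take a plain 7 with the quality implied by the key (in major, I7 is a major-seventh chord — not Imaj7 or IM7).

Stacked in thirds the chord is Bb-D-F: a major triad on Bb.
In Bb major, Bb is the tonic; the diatonic major triad there is I.

I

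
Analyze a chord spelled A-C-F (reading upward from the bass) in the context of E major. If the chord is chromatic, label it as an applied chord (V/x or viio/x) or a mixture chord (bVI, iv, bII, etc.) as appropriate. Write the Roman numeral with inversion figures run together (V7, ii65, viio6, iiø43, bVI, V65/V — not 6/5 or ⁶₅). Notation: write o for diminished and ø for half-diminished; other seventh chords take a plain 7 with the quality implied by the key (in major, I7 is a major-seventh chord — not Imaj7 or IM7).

The pitches F-A-C form a major triad rooted on F.
F is the lowered second degree of E major (diatonic 2 would be F#). This is the Neapolitan sixth — a major triad on the lowered second degree, here in its customary first inversion.
With A in the bass the chord is in first inversion, so the figured bass is 6.

bII6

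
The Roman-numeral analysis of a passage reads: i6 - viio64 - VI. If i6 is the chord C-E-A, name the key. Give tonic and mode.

A minor

The anchor chord is a minor triad on A, labeled i6.
If A is scale degree 1 and the mode makes that degree carry a minor triad, the tonic is A and the mode is minor.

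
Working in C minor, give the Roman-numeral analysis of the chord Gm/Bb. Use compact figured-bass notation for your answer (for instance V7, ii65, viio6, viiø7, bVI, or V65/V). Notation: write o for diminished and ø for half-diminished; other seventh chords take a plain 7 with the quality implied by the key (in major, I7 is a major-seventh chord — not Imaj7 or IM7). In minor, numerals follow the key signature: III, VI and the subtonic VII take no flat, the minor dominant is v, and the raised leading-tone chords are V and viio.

v6

The pitches G-Bb-D form a minor triad rooted on G.
In C minor, G is the dominant; the diatonic minor triad there is v.
With Bb in the bass the chord is in first inversion, so the figured bass is 6.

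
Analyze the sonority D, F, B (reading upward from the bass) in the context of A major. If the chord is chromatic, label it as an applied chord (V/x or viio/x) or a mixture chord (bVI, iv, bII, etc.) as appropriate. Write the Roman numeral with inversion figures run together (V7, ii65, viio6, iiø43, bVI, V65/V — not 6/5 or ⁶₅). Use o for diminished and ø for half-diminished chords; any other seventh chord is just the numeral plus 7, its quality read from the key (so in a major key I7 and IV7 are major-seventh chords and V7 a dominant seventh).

iio6

Stacked in thirds the chord is B-D-F: a diminished triad on B.
B is the second degree of A major. This is the diminished supertonic triad, borrowed from the parallel minor.
With D in the bass the chord is in first inversion, so the figured bass is 6.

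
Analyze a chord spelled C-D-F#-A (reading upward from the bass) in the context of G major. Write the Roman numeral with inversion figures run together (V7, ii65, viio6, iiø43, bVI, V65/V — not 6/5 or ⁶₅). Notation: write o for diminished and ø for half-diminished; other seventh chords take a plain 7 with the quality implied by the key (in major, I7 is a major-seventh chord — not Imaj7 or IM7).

V42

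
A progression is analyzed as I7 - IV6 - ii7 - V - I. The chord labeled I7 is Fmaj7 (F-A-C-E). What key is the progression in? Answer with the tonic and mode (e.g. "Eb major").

F major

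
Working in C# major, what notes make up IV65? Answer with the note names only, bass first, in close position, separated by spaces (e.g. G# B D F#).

A# C# E# F#

In C# major, the fourth degree is F#, and the diatonic chord built there is a major seventh chord.
Stacking thirds from F# gives F#-A#-C#-E#.
With the 65 figure the chord is in first inversion; from the bass A# upward in close position it reads A#-C#-E#-F#.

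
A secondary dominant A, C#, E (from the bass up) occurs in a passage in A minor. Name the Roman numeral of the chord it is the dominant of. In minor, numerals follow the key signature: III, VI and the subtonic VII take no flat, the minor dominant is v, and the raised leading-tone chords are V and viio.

iv

The chord is a major triad on A.
A dominant resolves down a perfect fifth: A → D. In A minor, D is scale degree 4, i.e. iv.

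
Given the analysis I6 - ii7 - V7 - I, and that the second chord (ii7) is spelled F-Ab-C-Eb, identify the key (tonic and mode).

Eb major

The anchor chord is a minor seventh chord on F, labeled ii7.
ii7 on F implies F is the supertonic; that puts the tonic at Eb, and the lowercase numeral fits major mode.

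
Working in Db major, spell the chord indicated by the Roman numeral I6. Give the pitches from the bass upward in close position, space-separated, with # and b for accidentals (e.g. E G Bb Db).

F Ab Db

In Db major, the first degree is Db, and the diatonic chord built there is a major triad.
Stacking thirds from Db gives Db-F-Ab.
With the 6 figure the chord is in first inversion; from the bass F upward in close position it reads F-Ab-Db.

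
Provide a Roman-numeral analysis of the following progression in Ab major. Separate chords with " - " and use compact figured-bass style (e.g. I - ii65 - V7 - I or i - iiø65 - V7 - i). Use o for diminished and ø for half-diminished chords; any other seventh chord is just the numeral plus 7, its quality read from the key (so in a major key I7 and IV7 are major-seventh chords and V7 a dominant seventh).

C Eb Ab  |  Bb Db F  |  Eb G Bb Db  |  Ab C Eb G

I6 - ii - V7 - I7

C-Eb-Ab: root Ab is the tonic; major triad there is I6.
Bb-Db-F: root Bb is the supertonic; minor triad there is ii.
Eb-G-Bb-Db has root Eb, degree 5 in Ab major, so V7.
Ab-C-Eb-G: root Ab is the tonic; major seventh chord there is I7.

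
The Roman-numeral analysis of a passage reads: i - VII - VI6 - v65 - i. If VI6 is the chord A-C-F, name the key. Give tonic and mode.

A minor

The chord F/A is a major triad rooted on F; its label is VI6.
If F is scale degree 6 and the mode makes that degree carry a major triad, the tonic is A and the mode is minor.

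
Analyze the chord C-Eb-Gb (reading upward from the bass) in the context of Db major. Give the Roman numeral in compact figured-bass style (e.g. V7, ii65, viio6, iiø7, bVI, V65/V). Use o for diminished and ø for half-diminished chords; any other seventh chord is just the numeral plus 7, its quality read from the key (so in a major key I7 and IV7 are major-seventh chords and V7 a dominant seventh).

The pitches C-Eb-Gb form a diminished triad rooted on C.
C is scale degree 7 in Db major, and a diminished triad on that degree is written viio.

viio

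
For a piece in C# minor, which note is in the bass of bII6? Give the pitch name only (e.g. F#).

bII in C# minor has root D; the chord is D-F#-A.
The figure 6 means first inversion — the third is in the bass.

F#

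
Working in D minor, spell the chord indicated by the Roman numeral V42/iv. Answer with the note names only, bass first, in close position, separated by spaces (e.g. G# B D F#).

V42/iv is a secondary dominant — the dominant seventh of iv. iv in D minor is G, so the applied chord's root is D, a perfect fifth above.
Building a dominant seventh chord on D gives D-F#-A-C.
The figured bass 42 indicates third inversion, placing the seventh (C) in the bass: C-D-F#-A.

C D F# A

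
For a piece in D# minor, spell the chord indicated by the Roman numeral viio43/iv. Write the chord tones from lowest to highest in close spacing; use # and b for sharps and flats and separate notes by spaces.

C# E F## A#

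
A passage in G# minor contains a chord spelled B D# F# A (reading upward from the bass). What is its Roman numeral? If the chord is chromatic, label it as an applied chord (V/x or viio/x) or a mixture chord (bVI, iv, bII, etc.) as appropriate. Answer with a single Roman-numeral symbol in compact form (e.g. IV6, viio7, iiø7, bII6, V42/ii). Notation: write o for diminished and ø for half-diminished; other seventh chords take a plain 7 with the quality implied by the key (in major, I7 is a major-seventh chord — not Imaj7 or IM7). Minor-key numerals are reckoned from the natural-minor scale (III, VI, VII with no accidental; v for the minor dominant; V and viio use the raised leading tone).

V7/VI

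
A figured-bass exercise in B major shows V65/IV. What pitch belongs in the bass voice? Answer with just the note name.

D#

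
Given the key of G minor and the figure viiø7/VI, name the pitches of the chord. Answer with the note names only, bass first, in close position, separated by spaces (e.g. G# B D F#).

The slash marks an applied leading-tone chord: viio of VI. In G minor, VI is Eb, so the leading tone to it is D, a half step below.
Building a half-diminished seventh chord on D gives D-F-Ab-C.

D F Ab C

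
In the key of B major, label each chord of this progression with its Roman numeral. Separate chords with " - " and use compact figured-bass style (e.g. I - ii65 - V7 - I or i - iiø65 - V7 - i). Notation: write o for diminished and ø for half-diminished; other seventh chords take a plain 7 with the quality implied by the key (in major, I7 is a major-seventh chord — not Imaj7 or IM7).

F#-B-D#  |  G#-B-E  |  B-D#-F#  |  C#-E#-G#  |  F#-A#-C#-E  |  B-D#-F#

I64 - IV6 - I - V/V - V7 - I

F#-B-D# has root B, degree 1 in B major, so I64.
G#-B-E: root E is the subdominant; major triad there is IV6.
B-D#-F#: root B is the tonic; major triad there is I.
C#-E#-G#: chromatic; C# is V of V, so V/V.
F#-A#-C#-E: dominant seventh chord on F# = scale degree 5 → V7.
B-D#-F#: major triad on B = scale degree 1 → I.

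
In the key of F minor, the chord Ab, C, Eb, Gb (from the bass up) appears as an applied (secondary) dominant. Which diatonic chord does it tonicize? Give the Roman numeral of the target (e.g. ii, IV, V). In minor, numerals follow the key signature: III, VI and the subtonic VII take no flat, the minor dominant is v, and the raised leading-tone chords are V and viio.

The chord is a dominant seventh chord on Ab.
A dominant resolves down a perfect fifth: Ab → Db. In F minor, Db is scale degree 6, i.e. VI.

VI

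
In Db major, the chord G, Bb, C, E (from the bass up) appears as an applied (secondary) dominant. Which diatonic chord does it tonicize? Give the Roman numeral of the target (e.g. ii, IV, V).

The chord is a dominant seventh chord on C.
A dominant resolves down a perfect fifth: C → F. In Db major, F is scale degree 3, i.e. iii.

iii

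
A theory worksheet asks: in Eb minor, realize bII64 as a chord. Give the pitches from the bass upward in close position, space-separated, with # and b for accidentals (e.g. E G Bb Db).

Cb Fb Ab

bII64 is the Neapolitan chord — a major triad on the lowered second degree. In Eb minor that root is Fb.
So the chord is Fb-Ab-Cb.
The figured bass 64 indicates second inversion, placing the fifth (Cb) in the bass: Cb-Fb-Ab.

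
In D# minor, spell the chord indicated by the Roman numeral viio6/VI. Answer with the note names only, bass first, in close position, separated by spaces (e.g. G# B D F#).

The slash marks an applied leading-tone chord: viio of VI. In D# minor, VI is B, so the leading tone to it is A#, a half step below.
Building a diminished triad on A# gives A#-C#-E.
With the 6 figure the chord is in first inversion; from the bass C# upward in close position it reads C#-E-A#.

C# E A#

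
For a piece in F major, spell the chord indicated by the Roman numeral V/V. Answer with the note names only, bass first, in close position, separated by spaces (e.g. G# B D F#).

G B D

The slash means an applied dominant: we want the dominant of V. In F major, V is C major, and its dominant is built on G.
Building a major triad on G gives G-B-D.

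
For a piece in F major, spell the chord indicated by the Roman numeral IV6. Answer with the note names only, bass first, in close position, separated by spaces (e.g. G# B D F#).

D F Bb

In F major, the fourth degree is Bb, and the diatonic chord built there is a major triad.
Stacking thirds from Bb gives Bb-D-F.
The figured bass 6 indicates first inversion, placing the third (D) in the bass: D-F-Bb.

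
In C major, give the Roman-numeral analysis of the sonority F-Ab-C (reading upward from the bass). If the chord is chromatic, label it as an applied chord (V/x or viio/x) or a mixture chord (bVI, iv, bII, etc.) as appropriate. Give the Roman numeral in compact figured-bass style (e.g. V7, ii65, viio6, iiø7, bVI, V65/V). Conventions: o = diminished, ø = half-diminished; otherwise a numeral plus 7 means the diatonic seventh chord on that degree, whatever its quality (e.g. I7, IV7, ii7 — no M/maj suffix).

iv

Stacked in thirds the chord is F-Ab-C: a minor triad on F.
F is the fourth degree of C major. This is the minor subdominant, borrowed from the parallel minor.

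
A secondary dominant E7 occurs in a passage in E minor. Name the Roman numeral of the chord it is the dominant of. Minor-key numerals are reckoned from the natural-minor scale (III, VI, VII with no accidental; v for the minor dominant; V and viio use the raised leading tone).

The chord is a dominant seventh chord on E.
A dominant resolves down a perfect fifth: E → A. In E minor, A is scale degree 4, i.e. iv.

iv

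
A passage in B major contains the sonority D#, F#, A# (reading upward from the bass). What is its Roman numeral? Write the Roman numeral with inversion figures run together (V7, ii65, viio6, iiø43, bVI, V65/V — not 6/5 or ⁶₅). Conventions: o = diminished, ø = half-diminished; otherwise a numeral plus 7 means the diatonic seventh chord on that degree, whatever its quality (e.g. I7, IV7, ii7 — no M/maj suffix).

Stacked in thirds the chord is D#-F#-A#: a minor triad on D#.
D# is scale degree 3 in B major, and a minor triad on that degree is written iii.

iii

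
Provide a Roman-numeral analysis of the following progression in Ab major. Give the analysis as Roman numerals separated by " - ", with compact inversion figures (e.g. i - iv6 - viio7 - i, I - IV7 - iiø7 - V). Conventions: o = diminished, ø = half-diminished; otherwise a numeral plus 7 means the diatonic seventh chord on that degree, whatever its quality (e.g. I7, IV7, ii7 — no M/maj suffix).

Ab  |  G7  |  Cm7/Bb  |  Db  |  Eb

Ab: major triad on Ab = scale degree 1 → I.
G7: a dominant seventh chord on G, the applied dominant of iii → V7/iii.
Cm7/Bb: minor seventh chord on C = scale degree 3 → iii42.
Db: root Db is the subdominant; major triad there is IV.
Eb: major triad on Eb = scale degree 5 → V.

I - V7/iii - iii42 - IV - V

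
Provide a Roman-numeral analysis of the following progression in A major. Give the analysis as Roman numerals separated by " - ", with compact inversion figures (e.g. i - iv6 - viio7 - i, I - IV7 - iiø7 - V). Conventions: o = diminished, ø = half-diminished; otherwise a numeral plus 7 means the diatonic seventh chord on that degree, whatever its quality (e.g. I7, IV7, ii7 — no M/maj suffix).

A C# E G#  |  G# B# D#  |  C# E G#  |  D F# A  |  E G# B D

I7 - V/iii - iii - IV - V7

A-C#-E-G#: root A is the tonic; major seventh chord there is I7.
G#-B#-D#: chromatic; G# is V of iii, so V/iii.
C#-E-G#: root C# is the mediant; minor triad there is iii.
D-F#-A has root D, degree 4 in A major, so IV.
E-G#-B-D: root E is the dominant; dominant seventh chord there is V7.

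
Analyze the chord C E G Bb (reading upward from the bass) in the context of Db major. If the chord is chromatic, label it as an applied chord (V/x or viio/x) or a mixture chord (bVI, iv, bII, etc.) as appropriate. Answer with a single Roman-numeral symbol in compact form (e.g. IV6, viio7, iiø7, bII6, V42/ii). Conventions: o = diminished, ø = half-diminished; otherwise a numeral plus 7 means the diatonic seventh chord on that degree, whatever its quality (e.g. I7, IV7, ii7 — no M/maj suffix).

Stacked in thirds the chord is C-E-G-Bb: a dominant seventh chord on C.
C is not a diatonic chord root with this quality in Db major, but it lies a perfect fifth above F (iii), so the chord functions as an applied dominant of iii.

V7/iii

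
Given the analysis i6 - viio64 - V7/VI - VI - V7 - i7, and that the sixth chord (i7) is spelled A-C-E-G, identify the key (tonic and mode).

The chord Am7 is a minor seventh chord rooted on A; its label is i7.
If A is scale degree 1 and the mode makes that degree carry a minor seventh chord, the tonic is A and the mode is minor.

A minor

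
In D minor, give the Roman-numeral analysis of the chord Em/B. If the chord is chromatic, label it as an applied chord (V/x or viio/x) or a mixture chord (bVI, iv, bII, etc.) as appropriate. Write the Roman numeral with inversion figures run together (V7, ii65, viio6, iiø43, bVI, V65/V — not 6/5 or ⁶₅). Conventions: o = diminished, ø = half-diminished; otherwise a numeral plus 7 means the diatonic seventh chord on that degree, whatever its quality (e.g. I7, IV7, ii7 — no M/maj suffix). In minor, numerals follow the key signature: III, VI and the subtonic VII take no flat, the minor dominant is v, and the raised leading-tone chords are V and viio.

ii64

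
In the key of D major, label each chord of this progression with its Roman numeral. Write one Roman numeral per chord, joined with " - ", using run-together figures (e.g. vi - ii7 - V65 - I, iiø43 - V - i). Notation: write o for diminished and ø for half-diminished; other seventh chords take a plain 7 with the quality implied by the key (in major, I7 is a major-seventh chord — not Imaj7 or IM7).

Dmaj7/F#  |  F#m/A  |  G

I65 - iii6 - IV

Dmaj7/F# has root D, degree 1 in D major, so I65.
F#m/A: minor triad on F# = scale degree 3 → iii6.
G: major triad on G = scale degree 4 → IV.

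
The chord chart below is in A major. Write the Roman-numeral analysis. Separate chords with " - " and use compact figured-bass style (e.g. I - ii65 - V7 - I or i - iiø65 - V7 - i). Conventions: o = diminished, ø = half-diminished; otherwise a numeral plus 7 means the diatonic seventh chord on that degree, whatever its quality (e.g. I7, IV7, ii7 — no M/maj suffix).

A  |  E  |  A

A has root A, degree 1 in A major, so I.
E: major triad on E = scale degree 5 → V.
A: root A is the tonic; major triad there is I.

I - V - I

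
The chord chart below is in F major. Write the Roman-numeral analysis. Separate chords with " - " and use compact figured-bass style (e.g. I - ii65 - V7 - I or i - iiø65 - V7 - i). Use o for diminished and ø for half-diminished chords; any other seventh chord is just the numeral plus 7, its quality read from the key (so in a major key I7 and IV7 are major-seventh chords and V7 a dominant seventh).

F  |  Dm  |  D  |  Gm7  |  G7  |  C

I - vi - V/ii - ii7 - V7/V - V

F has root F, degree 1 in F major, so I.
Dm: minor triad on D = scale degree 6 → vi.
D is the secondary dominant of ii (major triad on D): V/ii.
Gm7 has root G, degree 2 in F major, so ii7.
G7 is the secondary dominant of V (dominant seventh chord on G): V7/V.
C: root C is the dominant; major triad there is V.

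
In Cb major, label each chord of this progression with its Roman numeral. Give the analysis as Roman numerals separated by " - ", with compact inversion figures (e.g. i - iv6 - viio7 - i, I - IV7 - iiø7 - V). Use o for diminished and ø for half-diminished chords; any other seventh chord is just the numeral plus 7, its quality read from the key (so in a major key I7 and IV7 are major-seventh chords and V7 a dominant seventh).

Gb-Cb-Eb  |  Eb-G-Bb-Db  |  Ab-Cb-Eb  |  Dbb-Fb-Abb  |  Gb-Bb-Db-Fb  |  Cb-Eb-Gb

Gb-Cb-Eb: major triad on Cb = scale degree 1 → I64.
Eb-G-Bb-Db is the secondary dominant of vi (dominant seventh chord on Eb): V7/vi.
Ab-Cb-Eb: minor triad on Ab = scale degree 6 → vi.
Dbb-Fb-Abb: major triad on Dbb — chromatic; Dbb is the lowered second degree, so this is the Neapolitan chord, bII.
Gb-Bb-Db-Fb: root Gb is the dominant; dominant seventh chord there is V7.
Cb-Eb-Gb: major triad on Cb = scale degree 1 → I.

I64 - V7/vi - vi - bII - V7 - I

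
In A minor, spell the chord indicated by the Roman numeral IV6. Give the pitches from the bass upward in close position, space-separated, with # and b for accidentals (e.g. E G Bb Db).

F# A D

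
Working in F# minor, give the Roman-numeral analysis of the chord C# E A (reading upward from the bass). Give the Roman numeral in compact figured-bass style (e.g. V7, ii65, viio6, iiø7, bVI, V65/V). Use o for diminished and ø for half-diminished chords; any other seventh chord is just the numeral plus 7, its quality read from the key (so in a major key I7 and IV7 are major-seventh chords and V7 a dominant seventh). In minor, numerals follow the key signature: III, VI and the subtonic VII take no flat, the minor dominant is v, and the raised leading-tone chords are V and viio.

Stacked in thirds the chord is A-C#-E: a major triad on A.
In F# minor, A is the mediant; the diatonic major triad there is III.
With C# in the bass the chord is in first inversion, so the figured bass is 6.

III6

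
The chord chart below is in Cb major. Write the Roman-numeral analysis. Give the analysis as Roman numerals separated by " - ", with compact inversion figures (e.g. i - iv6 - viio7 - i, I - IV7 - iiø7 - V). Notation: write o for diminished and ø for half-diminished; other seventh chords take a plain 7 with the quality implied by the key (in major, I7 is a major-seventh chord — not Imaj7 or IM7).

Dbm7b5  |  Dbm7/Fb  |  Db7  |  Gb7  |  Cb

Dbm7b5: Db with this quality isn't in the key; it's iiø7, borrowed from the parallel minor.
Dbm7/Fb: root Db is the supertonic; minor seventh chord there is ii65.
Db7 is the secondary dominant of V (dominant seventh chord on Db): V7/V.
Gb7: dominant seventh chord on Gb = scale degree 5 → V7.
Cb: major triad on Cb = scale degree 1 → I.

iiø7 - ii65 - V7/V - V7 - I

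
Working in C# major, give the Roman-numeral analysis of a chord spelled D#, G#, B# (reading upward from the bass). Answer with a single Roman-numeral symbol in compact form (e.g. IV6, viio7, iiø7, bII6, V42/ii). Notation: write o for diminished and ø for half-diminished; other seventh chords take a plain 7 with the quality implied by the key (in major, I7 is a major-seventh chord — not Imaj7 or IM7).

V64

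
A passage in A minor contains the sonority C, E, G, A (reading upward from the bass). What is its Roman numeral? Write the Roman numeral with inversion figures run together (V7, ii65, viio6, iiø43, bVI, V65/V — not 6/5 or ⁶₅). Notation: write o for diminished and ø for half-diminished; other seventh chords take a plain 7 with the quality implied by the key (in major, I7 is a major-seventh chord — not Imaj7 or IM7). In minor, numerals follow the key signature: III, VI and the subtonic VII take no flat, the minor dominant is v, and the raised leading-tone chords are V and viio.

i65

The pitches A-C-E-G form a minor seventh chord rooted on A.
A is scale degree 1 in A minor, and a minor seventh chord on that degree is written i7.
With C in the bass the chord is in first inversion, so the figured bass is 65.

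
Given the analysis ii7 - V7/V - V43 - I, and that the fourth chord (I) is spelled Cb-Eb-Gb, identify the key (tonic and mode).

Cb major

The anchor chord is a major triad on Cb, labeled I.
If Cb is scale degree 1 and the mode makes that degree carry a major triad, the tonic is Cb and the mode is major.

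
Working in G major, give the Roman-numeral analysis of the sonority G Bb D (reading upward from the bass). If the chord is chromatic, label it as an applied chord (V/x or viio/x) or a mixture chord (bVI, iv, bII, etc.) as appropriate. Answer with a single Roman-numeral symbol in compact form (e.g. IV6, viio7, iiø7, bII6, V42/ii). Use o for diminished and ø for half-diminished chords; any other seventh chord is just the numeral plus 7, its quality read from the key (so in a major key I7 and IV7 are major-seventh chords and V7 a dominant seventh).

Stacked in thirds the chord is G-Bb-D: a minor triad on G.
G is the first degree of G major. This is the minor tonic, borrowed from the parallel minor.

i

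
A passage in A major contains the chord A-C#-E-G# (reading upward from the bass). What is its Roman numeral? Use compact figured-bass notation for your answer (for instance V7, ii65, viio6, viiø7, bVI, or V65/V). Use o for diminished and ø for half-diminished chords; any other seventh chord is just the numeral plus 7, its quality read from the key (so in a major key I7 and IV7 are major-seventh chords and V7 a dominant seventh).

I7

The pitches A-C#-E-G# form a major seventh chord rooted on A.
A is scale degree 1 in A major, and a major seventh chord on that degree is written I7.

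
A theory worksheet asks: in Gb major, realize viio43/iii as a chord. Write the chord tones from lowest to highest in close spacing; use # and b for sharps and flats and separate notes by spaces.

Eb Gb A C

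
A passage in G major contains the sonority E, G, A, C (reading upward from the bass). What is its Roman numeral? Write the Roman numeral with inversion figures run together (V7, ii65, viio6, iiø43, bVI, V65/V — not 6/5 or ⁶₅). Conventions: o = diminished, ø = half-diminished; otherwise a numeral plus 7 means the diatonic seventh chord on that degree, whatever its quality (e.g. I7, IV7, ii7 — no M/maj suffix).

ii43

Stacked in thirds the chord is A-C-E-G: a minor seventh chord on A.
A is scale degree 2 in G major, and a minor seventh chord on that degree is written ii7.
With E in the bass the chord is in second inversion, so the figured bass is 43.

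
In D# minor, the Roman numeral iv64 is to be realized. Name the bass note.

D#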